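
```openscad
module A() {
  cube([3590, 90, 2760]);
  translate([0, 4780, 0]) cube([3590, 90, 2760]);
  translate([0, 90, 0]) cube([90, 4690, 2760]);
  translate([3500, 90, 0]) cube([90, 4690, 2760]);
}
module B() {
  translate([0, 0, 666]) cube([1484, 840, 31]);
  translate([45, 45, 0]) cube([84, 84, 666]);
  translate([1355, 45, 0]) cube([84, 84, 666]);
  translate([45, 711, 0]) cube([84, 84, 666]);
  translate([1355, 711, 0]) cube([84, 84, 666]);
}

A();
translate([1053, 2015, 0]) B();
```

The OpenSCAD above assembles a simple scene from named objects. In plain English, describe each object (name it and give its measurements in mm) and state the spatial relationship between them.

A is a box-shaped house frame (walls only): outside footprint 3590×4870 mm, wall height 2760 mm, wall thickness 90 mm. The two y-facing walls run the full x-width; the two x-facing walls fit between the inner faces of the y-facing walls.

B is a table with a 1484×840 mm rectangular top, 31 mm thick, top surface at z = 697 mm, supported by four 84×84 mm square legs, each inset 45 mm from the nearest pair of top edges, running from the floor.

The table sits inside the house frame, centred.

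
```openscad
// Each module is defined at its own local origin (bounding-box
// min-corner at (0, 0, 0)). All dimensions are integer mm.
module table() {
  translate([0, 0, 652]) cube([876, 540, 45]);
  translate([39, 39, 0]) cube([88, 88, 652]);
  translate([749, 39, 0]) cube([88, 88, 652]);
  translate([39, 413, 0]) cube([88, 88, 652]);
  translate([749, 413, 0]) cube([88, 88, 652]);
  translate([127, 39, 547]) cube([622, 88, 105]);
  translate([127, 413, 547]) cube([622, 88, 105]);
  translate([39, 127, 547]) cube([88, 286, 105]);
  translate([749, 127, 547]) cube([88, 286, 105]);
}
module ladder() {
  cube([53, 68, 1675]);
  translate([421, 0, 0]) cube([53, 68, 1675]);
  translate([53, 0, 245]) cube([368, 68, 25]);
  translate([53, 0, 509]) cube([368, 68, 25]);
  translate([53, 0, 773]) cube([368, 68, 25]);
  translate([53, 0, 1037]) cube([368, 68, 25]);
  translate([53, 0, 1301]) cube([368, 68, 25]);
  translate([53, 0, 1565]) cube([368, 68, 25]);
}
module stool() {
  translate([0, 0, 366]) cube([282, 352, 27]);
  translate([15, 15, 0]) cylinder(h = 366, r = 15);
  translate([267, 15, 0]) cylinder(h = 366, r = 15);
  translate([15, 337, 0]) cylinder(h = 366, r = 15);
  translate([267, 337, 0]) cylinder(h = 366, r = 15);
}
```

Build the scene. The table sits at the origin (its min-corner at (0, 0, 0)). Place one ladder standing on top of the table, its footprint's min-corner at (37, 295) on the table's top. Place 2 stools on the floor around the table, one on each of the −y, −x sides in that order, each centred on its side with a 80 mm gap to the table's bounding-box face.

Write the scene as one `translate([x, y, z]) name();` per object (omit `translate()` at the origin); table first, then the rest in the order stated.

table();
translate([37, 295, 697]) ladder();
translate([297, -432, 0]) stool();
translate([-362, 94, 0]) stool();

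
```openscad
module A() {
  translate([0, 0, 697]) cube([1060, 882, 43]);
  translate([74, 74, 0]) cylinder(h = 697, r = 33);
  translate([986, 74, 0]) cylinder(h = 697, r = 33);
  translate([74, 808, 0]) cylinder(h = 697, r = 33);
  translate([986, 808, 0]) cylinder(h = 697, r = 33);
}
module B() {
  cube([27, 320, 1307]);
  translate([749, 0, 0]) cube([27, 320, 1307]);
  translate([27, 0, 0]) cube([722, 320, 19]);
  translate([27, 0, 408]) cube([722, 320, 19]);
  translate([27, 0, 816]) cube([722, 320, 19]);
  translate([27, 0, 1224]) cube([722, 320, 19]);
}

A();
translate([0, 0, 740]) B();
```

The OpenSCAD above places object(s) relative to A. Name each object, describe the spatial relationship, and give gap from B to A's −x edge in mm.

The bookshelf's min-x is at 0; the table's min-x is 0; gap = 0 mm.

A is a table. B is a bookshelf. The bookshelf is on top of the table. The gap from the bookshelf to the table's −x edge is 0 mm.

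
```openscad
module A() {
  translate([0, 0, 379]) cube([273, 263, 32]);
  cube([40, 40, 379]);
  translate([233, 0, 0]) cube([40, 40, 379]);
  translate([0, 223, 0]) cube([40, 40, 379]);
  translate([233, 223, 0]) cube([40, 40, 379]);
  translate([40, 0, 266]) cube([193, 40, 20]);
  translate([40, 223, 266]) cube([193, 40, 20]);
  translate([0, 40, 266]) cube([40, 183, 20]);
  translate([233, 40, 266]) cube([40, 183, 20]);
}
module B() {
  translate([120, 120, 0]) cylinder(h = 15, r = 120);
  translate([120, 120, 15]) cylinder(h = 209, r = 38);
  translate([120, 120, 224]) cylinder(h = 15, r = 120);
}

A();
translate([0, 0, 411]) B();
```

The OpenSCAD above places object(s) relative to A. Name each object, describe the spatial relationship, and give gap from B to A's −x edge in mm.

A is a stool. B is a spool. The spool is on top of the stool. The gap from the spool to the stool's −x edge is 0 mm.

The spool's min-x is at 0; the stool's min-x is 0; gap = 0 mm.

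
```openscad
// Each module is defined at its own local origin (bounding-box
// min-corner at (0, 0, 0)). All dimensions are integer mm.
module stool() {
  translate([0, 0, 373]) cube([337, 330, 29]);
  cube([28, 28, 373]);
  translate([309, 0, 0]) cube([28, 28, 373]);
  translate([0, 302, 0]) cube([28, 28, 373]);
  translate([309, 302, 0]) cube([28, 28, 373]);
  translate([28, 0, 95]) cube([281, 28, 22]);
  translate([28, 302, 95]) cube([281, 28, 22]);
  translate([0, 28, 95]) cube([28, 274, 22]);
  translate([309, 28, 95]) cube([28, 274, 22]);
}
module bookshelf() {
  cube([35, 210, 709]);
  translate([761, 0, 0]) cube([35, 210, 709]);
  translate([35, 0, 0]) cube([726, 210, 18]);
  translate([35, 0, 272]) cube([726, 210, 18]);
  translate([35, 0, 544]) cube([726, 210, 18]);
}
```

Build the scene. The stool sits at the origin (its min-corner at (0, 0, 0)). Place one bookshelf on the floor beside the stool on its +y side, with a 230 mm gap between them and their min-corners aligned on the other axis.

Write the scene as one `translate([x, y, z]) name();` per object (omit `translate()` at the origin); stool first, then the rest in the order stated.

stool();
translate([0, 560, 0]) bookshelf();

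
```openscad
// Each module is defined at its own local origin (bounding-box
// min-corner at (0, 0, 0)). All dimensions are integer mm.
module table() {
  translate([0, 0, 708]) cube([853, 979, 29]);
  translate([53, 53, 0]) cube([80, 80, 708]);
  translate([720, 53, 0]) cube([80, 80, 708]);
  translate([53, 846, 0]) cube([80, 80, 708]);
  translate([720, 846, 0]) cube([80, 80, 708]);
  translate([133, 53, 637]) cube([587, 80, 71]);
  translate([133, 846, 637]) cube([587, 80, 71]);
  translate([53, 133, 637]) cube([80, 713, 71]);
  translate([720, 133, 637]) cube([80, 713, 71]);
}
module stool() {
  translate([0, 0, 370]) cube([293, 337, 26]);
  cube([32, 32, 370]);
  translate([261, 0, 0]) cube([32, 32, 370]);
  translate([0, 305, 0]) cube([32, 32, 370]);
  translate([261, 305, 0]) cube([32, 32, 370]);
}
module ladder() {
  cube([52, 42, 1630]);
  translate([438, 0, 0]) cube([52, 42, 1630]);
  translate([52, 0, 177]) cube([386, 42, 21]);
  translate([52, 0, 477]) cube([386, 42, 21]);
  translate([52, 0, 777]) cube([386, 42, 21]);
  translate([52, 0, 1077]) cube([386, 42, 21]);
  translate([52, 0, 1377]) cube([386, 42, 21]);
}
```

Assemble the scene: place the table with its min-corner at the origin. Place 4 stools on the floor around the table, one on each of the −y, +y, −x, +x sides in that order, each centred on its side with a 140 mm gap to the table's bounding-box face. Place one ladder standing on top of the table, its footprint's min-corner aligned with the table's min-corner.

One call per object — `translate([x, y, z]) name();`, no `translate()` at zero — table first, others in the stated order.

table();
translate([280, -477, 0]) stool();
translate([280, 1119, 0]) stool();
translate([-433, 321, 0]) stool();
translate([993, 321, 0]) stool();
translate([0, 0, 737]) ladder();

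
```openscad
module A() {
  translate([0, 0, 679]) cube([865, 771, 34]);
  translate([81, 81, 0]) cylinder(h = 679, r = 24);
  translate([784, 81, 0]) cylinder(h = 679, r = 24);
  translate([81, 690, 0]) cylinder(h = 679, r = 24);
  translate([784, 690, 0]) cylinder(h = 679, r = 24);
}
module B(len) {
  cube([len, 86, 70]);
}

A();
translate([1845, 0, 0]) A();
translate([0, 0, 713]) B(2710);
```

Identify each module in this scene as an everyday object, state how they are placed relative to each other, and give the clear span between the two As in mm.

Second table starts at x = 1845; first ends at x = 865; clear span = 1845 − 865 = 980 mm.

A is a table. B is a beam. A beam spans the tops of two tables. The clear span between the two tables is 980 mm.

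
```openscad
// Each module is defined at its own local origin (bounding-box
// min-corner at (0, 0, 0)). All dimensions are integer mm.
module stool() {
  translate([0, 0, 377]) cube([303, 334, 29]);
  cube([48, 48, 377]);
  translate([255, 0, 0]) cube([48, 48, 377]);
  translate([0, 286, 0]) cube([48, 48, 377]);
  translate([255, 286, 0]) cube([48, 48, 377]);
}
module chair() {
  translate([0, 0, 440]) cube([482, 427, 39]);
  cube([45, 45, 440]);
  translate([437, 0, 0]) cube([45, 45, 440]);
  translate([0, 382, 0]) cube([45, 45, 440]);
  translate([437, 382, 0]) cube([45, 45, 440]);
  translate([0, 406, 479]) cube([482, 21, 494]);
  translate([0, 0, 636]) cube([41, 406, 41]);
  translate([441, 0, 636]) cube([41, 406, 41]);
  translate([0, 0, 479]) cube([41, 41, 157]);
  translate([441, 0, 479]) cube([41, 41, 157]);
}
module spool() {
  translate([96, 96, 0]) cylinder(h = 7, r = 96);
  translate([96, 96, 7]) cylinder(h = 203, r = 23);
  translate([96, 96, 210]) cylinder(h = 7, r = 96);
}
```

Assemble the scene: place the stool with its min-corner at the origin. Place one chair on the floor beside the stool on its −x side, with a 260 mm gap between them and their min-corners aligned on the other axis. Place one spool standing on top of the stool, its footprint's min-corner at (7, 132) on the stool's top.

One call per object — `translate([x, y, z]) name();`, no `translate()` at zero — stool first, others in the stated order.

stool();
translate([-742, 0, 0]) chair();
translate([7, 132, 406]) spool();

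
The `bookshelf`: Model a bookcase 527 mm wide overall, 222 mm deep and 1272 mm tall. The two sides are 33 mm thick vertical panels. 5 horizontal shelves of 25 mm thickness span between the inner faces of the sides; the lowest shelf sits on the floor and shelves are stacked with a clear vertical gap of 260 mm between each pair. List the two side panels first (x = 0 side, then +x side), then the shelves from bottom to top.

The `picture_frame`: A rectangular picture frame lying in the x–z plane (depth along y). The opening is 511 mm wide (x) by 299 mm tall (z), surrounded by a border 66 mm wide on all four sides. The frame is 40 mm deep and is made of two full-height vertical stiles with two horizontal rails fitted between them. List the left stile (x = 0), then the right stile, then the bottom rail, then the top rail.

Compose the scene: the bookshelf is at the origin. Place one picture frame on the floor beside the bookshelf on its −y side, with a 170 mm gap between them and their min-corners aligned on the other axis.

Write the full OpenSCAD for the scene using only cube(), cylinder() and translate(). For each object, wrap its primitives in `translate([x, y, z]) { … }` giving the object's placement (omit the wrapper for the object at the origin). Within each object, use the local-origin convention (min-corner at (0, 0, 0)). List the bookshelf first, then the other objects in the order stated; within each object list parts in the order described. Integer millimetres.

cube([33, 222, 1272]);
translate([494, 0, 0]) cube([33, 222, 1272]);
translate([33, 0, 0]) cube([461, 222, 25]);
translate([33, 0, 285]) cube([461, 222, 25]);
translate([33, 0, 570]) cube([461, 222, 25]);
translate([33, 0, 855]) cube([461, 222, 25]);
translate([33, 0, 1140]) cube([461, 222, 25]);
translate([0, -210, 0]) {
  cube([66, 40, 431]);
  translate([577, 0, 0]) cube([66, 40, 431]);
  translate([66, 0, 0]) cube([511, 40, 66]);
  translate([66, 0, 365]) cube([511, 40, 66]);
}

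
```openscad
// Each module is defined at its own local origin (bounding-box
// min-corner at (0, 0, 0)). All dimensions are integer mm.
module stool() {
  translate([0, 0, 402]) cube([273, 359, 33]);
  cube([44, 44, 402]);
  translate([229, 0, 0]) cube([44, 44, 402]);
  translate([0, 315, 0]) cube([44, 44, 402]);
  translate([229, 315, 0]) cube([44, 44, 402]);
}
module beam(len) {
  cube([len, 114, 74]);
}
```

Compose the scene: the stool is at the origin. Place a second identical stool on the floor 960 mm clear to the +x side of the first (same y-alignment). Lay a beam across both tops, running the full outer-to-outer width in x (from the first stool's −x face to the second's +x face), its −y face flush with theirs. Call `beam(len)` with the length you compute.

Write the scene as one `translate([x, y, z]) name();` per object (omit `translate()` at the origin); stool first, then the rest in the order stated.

stool();
translate([1233, 0, 0]) stool();
translate([0, 0, 435]) beam(1506);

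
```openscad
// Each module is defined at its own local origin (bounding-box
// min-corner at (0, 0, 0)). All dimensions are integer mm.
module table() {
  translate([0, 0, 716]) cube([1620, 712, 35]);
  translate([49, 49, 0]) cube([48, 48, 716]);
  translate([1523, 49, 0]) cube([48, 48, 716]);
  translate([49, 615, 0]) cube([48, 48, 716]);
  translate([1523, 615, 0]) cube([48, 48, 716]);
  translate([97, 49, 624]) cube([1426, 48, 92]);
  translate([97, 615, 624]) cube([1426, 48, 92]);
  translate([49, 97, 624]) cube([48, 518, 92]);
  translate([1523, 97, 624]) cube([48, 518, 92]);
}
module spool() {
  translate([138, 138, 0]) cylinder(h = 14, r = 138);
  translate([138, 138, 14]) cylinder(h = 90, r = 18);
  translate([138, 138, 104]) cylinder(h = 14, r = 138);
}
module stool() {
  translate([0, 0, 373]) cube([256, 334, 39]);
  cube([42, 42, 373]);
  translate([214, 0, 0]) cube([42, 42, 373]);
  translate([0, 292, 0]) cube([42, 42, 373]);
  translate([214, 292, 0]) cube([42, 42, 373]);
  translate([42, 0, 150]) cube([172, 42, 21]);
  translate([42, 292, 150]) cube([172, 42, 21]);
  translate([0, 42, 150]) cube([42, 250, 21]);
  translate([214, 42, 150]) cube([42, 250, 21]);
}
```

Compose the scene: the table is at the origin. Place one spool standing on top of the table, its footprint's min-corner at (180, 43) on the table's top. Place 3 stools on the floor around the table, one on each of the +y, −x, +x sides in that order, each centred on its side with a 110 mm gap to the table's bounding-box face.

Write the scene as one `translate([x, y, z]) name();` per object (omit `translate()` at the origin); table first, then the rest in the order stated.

table();
translate([180, 43, 751]) spool();
translate([682, 822, 0]) stool();
translate([-366, 189, 0]) stool();
translate([1730, 189, 0]) stool();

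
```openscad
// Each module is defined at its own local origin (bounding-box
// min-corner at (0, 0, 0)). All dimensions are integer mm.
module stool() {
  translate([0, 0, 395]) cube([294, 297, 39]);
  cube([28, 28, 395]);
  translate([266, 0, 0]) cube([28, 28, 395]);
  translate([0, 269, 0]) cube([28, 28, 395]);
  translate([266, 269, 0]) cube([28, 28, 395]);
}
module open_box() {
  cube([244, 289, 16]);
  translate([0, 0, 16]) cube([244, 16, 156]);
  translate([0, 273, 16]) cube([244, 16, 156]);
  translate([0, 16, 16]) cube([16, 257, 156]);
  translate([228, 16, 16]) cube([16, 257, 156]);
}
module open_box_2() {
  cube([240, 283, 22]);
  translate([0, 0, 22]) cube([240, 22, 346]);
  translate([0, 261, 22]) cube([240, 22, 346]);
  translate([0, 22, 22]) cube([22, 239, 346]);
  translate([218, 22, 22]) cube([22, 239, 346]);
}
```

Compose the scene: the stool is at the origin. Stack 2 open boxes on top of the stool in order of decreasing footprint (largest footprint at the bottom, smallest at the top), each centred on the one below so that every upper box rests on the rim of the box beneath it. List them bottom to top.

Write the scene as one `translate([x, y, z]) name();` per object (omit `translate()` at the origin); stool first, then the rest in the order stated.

stool();
translate([25, 4, 434]) open_box();
translate([27, 7, 606]) open_box_2();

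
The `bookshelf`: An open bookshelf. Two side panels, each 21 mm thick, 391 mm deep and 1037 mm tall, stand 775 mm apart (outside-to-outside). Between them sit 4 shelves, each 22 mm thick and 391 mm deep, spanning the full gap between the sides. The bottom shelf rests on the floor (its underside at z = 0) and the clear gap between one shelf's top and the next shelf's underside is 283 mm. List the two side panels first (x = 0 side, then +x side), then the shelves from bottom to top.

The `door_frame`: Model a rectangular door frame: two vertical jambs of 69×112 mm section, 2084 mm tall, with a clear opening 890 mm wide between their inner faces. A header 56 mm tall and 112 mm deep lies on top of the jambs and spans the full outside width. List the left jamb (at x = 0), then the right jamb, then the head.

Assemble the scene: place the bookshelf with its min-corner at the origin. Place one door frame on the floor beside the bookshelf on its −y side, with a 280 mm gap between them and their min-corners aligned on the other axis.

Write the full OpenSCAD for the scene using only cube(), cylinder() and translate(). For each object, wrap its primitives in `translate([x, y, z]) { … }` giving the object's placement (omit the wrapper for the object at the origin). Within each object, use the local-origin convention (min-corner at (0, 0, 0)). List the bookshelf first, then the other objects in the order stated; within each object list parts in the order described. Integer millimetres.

cube([21, 391, 1037]);
translate([754, 0, 0]) cube([21, 391, 1037]);
translate([21, 0, 0]) cube([733, 391, 22]);
translate([21, 0, 305]) cube([733, 391, 22]);
translate([21, 0, 610]) cube([733, 391, 22]);
translate([21, 0, 915]) cube([733, 391, 22]);
translate([0, -392, 0]) {
  cube([69, 112, 2084]);
  translate([959, 0, 0]) cube([69, 112, 2084]);
  translate([0, 0, 2084]) cube([1028, 112, 56]);
}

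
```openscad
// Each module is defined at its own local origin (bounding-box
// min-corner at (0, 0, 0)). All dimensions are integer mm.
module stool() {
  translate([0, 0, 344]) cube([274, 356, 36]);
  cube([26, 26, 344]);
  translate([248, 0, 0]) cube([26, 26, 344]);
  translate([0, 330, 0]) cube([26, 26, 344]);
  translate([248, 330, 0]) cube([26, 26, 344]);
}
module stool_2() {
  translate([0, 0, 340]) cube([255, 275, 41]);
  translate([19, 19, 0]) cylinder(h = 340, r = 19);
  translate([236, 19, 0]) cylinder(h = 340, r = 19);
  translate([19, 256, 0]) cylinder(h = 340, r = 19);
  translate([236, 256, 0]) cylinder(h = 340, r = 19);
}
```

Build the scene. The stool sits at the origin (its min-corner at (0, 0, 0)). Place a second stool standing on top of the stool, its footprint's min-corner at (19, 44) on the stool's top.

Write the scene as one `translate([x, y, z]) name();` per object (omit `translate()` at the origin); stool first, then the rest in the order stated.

stool();
translate([19, 44, 380]) stool_2();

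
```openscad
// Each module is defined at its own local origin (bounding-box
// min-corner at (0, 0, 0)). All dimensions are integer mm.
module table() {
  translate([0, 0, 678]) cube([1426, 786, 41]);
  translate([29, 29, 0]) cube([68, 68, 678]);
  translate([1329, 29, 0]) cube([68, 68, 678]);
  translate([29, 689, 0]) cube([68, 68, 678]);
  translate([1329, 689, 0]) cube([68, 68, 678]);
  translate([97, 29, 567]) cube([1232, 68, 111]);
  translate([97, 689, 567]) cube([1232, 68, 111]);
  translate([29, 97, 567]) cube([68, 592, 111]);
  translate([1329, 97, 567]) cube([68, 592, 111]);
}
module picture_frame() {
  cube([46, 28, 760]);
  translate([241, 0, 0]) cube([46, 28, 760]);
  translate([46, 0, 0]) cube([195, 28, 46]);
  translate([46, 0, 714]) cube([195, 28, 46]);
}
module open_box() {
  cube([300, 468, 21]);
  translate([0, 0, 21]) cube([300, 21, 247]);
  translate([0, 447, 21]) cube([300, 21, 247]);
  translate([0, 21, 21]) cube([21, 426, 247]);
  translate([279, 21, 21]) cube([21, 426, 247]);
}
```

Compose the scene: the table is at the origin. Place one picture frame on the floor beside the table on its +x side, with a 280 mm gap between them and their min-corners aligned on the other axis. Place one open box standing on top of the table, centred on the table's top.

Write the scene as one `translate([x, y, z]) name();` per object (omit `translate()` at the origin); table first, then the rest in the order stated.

table();
translate([1706, 0, 0]) picture_frame();
translate([563, 159, 719]) open_box();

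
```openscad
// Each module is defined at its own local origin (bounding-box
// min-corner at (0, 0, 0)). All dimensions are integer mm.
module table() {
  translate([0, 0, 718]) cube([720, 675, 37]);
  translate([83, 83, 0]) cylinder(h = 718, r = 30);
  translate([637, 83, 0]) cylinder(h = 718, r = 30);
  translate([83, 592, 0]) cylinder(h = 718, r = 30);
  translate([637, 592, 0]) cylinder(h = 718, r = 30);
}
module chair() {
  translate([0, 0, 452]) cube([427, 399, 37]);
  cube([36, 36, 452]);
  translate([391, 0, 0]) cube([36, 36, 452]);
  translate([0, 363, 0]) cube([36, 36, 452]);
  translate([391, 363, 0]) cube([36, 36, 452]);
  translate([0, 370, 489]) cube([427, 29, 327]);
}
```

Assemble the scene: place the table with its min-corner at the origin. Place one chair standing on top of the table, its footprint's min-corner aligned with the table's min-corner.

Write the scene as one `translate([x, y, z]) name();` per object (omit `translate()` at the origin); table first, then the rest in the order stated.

table();
translate([0, 0, 755]) chair();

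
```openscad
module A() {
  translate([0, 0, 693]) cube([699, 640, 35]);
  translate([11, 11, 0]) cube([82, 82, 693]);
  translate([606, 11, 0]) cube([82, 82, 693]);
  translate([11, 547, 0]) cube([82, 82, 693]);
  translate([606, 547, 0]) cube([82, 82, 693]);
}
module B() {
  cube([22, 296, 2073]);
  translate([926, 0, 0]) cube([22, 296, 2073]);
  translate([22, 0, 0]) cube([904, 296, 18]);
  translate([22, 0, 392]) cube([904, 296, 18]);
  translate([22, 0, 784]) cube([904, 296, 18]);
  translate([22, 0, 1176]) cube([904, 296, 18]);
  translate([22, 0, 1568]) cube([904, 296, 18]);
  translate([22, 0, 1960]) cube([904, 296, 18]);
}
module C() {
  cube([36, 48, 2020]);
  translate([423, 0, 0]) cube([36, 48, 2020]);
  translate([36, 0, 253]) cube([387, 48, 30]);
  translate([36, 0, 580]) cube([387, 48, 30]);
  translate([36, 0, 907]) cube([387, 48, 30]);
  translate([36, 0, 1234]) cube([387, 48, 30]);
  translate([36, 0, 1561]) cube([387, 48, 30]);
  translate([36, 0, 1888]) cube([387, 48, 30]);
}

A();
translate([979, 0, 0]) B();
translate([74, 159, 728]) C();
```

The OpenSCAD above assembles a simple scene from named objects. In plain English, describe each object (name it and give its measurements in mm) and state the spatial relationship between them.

A is a table with a 699×640 mm rectangular top, 35 mm thick, top surface at z = 728 mm, supported by four 82×82 mm square legs, each inset 11 mm from the nearest pair of top edges, running from the floor.

B is an open bookshelf. Two side panels, each 22 mm thick, 296 mm deep and 2073 mm tall, stand 948 mm apart (outside-to-outside). Between them sit 6 shelves, each 18 mm thick and 296 mm deep, spanning the full gap between the sides. The bottom shelf rests on the floor (its underside at z = 0) and the clear gap between one shelf's top and the next shelf's underside is 374 mm.

C is a straight ladder. Two 36×48 mm vertical rails, 2020 mm tall, stand 459 mm apart (outside-to-outside) with their front faces coplanar on the −y side. 6 rungs, each 48 mm deep and 30 mm tall, span between the inner faces of the rails, front faces flush with the rails. The lowest rung's underside is at z = 253 mm and rungs are spaced 327 mm apart (underside to underside).

The bookshelf is on the floor beside the table on its +x side. The ladder is on top of the table.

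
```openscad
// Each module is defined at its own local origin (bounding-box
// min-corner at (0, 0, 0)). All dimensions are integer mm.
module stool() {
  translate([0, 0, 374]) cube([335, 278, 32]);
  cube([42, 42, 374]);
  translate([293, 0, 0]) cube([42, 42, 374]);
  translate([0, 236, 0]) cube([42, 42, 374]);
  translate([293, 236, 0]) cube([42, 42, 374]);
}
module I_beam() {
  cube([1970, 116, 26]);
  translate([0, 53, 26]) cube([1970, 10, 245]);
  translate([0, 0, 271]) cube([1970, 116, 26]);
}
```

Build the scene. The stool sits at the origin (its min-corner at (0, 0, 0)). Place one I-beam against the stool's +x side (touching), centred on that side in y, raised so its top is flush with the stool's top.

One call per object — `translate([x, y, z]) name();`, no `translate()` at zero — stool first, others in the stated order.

stool();
translate([335, 81, 109]) I_beam();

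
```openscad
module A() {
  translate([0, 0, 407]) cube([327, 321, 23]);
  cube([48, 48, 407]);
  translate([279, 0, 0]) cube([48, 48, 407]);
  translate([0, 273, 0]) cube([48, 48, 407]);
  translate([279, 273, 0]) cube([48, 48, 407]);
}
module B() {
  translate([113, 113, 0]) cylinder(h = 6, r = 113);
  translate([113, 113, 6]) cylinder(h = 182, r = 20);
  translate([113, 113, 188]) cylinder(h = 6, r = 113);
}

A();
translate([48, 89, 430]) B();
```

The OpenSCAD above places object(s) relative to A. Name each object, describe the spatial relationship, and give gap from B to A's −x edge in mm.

The spool's min-x is at 48; the stool's min-x is 0; gap = 48 mm.

A is a stool. B is a spool. The spool is on top of the stool. The gap from the spool to the stool's −x edge is 48 mm.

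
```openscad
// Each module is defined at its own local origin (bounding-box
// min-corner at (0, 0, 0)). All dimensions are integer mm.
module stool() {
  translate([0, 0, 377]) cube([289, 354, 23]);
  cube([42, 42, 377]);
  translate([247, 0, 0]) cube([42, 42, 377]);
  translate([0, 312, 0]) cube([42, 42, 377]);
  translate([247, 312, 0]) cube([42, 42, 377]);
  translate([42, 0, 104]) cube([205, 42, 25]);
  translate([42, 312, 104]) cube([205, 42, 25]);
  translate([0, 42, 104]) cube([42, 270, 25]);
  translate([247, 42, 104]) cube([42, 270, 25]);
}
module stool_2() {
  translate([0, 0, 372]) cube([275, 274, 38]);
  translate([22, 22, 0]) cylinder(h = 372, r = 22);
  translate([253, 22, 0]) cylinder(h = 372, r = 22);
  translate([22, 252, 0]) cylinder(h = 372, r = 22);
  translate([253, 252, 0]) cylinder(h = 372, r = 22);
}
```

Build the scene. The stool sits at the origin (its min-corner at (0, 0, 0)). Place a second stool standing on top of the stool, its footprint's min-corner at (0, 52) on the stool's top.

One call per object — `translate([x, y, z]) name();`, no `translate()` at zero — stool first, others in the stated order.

stool();
translate([0, 52, 400]) stool_2();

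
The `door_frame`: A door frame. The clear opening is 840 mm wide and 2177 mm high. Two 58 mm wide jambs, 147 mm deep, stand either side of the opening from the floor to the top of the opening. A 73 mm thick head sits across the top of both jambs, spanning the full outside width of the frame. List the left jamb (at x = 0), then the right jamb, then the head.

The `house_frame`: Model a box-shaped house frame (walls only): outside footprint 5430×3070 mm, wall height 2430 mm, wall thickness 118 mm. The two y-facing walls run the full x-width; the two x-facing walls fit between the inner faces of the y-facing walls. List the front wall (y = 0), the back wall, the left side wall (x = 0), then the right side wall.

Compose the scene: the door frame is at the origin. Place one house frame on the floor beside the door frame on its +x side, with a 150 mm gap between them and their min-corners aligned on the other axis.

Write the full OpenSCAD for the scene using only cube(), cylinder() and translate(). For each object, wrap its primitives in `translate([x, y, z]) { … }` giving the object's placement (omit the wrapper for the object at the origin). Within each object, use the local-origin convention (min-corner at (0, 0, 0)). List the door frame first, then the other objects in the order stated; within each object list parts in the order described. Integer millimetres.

cube([58, 147, 2177]);
translate([898, 0, 0]) cube([58, 147, 2177]);
translate([0, 0, 2177]) cube([956, 147, 73]);
translate([1106, 0, 0]) {
  cube([5430, 118, 2430]);
  translate([0, 2952, 0]) cube([5430, 118, 2430]);
  translate([0, 118, 0]) cube([118, 2834, 2430]);
  translate([5312, 118, 0]) cube([118, 2834, 2430]);
}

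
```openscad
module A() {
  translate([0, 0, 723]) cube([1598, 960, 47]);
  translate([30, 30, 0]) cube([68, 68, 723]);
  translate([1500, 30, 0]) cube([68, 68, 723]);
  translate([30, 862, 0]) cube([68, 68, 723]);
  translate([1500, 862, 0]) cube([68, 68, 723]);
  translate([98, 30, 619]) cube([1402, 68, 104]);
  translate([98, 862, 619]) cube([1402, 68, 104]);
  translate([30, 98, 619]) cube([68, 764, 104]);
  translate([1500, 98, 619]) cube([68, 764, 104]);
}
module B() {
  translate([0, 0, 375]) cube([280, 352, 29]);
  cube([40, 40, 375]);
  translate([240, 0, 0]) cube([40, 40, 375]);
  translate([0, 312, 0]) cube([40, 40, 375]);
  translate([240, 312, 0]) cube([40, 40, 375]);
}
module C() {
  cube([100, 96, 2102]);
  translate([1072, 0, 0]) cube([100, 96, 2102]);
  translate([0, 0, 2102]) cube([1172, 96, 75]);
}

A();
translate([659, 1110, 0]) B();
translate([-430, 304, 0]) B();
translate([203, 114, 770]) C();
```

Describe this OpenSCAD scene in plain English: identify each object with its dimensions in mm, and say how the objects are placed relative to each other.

A is a table: top 1598 mm (x) × 960 mm (y), 47 mm thick, upper face at z = 770 mm, on four 68×68 mm square legs, each inset 30 mm from the nearest pair of top edges, running from z = 0 to the bottom of the top. Four apron rails, 68 mm thick and 104 mm tall, run between adjacent legs with their top edges flush with the underside of the top and their outer faces flush with the legs' outer faces.

B is a four-legged stool. The seat is 280×352 mm, 29 mm thick, top at z = 404 mm. It stands on four square legs, each 40×40 mm in cross-section, from z = 0 to the seat underside, each flush with a corner of the seat.

C is a rectangular door frame: two vertical jambs of 100×96 mm section, 2102 mm tall, with a clear opening 972 mm wide between their inner faces. A header 75 mm tall and 96 mm deep lies on top of the jambs and spans the full outside width.

Two stools sit around the table at the +y, −x sides. The door frame is on top of the table.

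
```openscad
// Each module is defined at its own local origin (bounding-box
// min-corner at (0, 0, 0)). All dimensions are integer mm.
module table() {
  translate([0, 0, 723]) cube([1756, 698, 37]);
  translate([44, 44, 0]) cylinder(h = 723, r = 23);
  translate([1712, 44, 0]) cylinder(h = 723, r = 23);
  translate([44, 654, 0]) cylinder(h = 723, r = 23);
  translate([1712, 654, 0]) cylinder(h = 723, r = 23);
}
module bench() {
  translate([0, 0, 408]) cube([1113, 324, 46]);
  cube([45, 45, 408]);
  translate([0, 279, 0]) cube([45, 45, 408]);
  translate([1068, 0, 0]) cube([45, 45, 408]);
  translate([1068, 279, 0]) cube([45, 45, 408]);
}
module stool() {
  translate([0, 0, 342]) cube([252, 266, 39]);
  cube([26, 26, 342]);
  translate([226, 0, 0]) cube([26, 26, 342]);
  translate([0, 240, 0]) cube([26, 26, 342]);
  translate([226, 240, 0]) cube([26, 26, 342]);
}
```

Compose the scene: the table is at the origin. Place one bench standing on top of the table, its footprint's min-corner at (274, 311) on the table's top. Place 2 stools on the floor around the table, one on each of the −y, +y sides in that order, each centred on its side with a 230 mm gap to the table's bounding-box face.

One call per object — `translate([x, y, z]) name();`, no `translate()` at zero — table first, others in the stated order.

table();
translate([274, 311, 760]) bench();
translate([752, -496, 0]) stool();
translate([752, 928, 0]) stool();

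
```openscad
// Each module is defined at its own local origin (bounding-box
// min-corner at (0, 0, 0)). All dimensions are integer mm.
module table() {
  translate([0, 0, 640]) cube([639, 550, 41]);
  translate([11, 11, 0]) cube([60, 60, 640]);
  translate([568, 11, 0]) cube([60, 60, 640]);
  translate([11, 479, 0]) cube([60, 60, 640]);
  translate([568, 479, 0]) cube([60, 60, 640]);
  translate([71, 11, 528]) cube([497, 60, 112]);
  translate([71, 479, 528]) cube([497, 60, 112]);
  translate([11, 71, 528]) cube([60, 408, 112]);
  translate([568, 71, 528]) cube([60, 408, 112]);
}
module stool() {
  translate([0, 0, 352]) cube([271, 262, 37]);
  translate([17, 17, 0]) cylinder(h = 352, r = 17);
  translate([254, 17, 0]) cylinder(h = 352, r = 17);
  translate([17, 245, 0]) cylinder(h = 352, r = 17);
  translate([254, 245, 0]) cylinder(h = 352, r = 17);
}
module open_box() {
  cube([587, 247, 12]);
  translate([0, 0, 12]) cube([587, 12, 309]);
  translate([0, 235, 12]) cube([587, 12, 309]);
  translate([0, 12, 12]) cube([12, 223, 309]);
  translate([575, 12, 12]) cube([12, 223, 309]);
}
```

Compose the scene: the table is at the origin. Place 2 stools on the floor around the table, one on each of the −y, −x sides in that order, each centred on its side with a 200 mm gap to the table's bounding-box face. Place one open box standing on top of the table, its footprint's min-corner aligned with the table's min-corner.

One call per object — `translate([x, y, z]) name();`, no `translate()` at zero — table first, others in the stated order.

table();
translate([184, -462, 0]) stool();
translate([-471, 144, 0]) stool();
translate([0, 0, 681]) open_box();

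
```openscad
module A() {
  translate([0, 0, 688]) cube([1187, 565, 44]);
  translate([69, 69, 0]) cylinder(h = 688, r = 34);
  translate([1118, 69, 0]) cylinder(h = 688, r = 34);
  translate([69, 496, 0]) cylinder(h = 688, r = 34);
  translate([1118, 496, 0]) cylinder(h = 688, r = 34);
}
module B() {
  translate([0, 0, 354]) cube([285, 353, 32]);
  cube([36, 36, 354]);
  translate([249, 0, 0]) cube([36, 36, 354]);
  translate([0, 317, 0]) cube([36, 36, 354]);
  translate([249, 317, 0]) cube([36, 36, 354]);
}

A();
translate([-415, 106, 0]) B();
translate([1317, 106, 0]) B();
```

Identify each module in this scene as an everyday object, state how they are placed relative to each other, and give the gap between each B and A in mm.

A is a table. B is a stool. Two stools sit around the table at the −x, +x sides. The gap between each stool and the table is 130 mm.

Each stool's nearest face is 130 mm from the table's bounding box.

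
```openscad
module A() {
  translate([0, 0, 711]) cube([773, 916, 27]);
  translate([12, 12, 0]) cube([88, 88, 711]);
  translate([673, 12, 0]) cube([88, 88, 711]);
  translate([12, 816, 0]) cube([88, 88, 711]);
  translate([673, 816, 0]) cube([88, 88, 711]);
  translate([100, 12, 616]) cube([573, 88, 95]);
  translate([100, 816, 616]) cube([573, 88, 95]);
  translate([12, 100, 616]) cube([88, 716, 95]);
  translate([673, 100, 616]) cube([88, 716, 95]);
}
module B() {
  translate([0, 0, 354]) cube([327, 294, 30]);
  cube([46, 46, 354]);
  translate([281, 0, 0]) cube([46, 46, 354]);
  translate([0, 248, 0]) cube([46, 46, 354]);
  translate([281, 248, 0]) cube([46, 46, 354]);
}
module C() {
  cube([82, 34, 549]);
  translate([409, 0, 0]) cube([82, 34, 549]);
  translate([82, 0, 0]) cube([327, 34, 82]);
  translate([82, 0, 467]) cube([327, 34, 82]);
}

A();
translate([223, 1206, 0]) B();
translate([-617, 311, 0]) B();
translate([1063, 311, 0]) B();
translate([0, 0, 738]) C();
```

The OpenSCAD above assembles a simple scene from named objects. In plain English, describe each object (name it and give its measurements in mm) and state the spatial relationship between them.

A is a rectangular dining table. The top is 773×916×27 mm with its upper surface at z = 738 mm. It stands on four 88×88 mm square legs, each inset 12 mm from the nearest pair of top edges, running from the floor to the underside of the top. Four apron rails, 88 mm thick and 95 mm tall, run between adjacent legs with their top edges flush with the underside of the top and their outer faces flush with the legs' outer faces.

B is a four-legged stool. The seat is 327×294 mm, 30 mm thick, top at z = 384 mm. It stands on four square legs, each 46×46 mm in cross-section, from z = 0 to the seat underside, each flush with a corner of the seat.

C is a rectangular picture frame lying in the x–z plane (depth along y). The opening is 327 mm wide (x) by 385 mm tall (z), surrounded by a border 82 mm wide on all four sides. The frame is 34 mm deep and is made of two full-height vertical stiles with two horizontal rails fitted between them.

Three stools sit around the table at the +y, −x, +x sides. The picture frame is on top of the table.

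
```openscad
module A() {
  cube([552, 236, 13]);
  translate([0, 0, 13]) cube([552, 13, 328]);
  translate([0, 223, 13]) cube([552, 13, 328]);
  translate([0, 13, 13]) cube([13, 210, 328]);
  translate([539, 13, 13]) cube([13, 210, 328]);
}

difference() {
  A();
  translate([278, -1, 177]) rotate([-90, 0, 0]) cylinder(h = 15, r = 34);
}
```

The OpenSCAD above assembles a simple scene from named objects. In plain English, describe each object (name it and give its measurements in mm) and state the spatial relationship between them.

A is an open-topped rectangular box: outside dimensions 552×236×341 mm, with a uniform wall and base thickness of 13 mm. The base is a full 552×236 slab on the floor; four walls sit on top of the base. The front and back walls (the −y and +y sides) span the full width; the two side walls fit between them.

The open box has a circular hole of radius 34 mm through its front wall, centred at (x = 278, z = 177).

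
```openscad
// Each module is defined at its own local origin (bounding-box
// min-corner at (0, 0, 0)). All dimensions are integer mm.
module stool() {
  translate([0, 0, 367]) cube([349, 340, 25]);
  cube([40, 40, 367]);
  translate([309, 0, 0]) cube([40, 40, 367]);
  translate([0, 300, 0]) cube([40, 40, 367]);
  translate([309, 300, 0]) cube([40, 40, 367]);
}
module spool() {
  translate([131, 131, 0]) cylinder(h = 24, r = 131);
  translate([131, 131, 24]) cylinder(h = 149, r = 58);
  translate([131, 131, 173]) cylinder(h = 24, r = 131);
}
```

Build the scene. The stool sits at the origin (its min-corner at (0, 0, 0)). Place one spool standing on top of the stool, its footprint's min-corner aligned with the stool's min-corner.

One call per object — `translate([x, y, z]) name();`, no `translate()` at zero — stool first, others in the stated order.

stool();
translate([0, 0, 392]) spool();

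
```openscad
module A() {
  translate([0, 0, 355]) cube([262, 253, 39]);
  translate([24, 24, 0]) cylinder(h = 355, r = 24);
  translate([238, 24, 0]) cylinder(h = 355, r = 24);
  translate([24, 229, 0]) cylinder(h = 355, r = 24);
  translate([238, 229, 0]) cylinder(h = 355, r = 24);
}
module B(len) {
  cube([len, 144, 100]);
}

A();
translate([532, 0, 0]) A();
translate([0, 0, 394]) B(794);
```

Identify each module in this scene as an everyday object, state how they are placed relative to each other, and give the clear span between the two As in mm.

Second stool starts at x = 532; first ends at x = 262; clear span = 532 − 262 = 270 mm.

A is a stool. B is a beam. A beam spans the tops of two stools. The clear span between the two stools is 270 mm.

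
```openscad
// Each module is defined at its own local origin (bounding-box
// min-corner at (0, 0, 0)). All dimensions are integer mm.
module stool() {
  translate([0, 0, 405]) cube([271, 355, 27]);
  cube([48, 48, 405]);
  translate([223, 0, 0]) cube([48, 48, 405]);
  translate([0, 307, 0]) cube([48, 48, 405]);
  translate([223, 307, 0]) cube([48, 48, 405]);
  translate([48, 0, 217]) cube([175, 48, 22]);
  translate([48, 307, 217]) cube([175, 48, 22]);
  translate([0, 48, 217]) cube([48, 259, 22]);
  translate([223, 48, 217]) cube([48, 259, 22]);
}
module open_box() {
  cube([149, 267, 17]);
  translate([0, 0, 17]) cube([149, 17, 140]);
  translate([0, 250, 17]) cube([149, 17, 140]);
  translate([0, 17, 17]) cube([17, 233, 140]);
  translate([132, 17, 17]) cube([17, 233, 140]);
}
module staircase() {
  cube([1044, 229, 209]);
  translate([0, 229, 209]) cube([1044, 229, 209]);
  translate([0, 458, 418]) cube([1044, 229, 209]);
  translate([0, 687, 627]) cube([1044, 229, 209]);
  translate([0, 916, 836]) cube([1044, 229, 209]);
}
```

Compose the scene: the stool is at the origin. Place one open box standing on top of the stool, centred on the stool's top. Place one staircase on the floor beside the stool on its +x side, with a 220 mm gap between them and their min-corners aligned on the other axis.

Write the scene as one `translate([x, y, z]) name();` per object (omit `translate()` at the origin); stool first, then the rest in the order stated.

stool();
translate([61, 44, 432]) open_box();
translate([491, 0, 0]) staircase();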